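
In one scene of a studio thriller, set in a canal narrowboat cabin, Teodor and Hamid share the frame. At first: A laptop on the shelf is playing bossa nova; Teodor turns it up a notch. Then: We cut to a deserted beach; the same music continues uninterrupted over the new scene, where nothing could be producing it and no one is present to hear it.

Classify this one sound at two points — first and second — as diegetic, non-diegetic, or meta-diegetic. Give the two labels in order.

diegetic, non-diegetic

First: a laptop is a real in-scene source and Teodor reacts to it → diegetic.
Second: there is no longer any in-world source and no one can hear it — it has become underscore → non-diegetic.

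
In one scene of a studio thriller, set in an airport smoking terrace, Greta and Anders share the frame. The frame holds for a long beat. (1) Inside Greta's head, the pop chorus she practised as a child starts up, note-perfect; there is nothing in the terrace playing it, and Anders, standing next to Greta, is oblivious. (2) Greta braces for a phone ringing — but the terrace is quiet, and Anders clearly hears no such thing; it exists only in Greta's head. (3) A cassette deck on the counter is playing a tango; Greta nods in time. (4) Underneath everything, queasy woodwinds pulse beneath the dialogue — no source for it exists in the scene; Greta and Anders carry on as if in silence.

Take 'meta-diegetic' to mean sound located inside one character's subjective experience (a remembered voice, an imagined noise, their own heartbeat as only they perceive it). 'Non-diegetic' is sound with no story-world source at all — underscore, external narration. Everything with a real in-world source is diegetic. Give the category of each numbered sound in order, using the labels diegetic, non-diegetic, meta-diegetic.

Sound (1): it lives in Greta's subjectivity, not in the terrace, so meta-diegetic.
Sound (2): the sound is imagined by Greta; nothing in the story world is producing it and Anders can't hear it, so meta-diegetic.
(3) is diegetic: source music from a cassette deck, which exists in the story world.
(4) it has no source in the story world and no character can hear it — it's underscore → non-diegetic.

meta-diegetic, meta-diegetic, diegetic, non-diegetic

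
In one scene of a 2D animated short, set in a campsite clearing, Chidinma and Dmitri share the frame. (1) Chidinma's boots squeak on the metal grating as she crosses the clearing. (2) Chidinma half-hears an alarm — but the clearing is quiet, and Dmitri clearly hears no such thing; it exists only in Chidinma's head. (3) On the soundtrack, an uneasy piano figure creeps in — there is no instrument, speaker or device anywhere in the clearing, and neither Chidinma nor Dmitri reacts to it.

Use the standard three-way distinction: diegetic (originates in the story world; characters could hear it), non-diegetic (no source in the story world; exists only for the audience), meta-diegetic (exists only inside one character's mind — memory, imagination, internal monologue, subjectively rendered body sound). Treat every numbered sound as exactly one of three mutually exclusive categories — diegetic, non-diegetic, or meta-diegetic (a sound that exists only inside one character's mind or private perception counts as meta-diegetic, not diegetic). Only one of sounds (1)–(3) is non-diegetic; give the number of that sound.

Sound (1): a character's body making contact with the set — an in-world sound, so diegetic.
(2) Chidinma alone 'hears' it — an imagined sound, not present in the space → meta-diegetic.
(3) is non-diegetic: score with no on-screen or off-screen source; it exists for the audience alone.
Only (3) is non-diegetic.

3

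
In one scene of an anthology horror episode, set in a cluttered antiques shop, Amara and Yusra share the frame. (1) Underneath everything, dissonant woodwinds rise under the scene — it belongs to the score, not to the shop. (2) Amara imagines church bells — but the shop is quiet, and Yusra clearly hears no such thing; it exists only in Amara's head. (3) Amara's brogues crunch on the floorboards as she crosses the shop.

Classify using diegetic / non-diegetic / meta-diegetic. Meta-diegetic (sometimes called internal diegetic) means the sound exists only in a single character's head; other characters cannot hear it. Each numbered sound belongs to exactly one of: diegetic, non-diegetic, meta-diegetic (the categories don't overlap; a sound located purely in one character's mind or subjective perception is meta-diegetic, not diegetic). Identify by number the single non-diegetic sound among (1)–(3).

1

Sound (1): it has no source in the story world and no character can hear it — it's underscore, so non-diegetic.
(2) subjective to Amara: the shop is silent and Yusra hears nothing → meta-diegetic.
Sound (3): Amara's footsteps are produced in the story world, so diegetic.
Only (1) is non-diegetic.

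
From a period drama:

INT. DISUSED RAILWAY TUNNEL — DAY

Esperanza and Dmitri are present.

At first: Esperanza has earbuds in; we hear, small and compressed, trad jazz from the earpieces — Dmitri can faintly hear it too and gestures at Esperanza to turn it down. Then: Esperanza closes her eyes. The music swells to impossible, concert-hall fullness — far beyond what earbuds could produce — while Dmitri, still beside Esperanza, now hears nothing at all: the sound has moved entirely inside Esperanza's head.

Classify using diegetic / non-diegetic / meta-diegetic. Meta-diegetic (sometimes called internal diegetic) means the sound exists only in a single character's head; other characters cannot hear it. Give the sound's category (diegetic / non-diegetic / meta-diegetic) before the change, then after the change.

Before the change: the earbuds are a physical source both characters can hear → diegetic.
After the change: the music now exists only as Esperanza's subjective experience; Dmitri can no longer hear it → meta-diegetic.

diegetic, meta-diegetic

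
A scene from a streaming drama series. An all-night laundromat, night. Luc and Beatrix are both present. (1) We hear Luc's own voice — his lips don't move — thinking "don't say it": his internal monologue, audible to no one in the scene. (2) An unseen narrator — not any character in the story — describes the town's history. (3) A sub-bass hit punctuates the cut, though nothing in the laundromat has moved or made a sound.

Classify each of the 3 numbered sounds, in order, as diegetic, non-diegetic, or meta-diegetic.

meta-diegetic, non-diegetic, non-diegetic

Sound (1): it's Luc's unspoken thought, heard only by the audience via his subjectivity, so meta-diegetic.
(2) the narrator exists outside the story world, addressing only the audience → non-diegetic.
(3) an editorial stinger — it belongs to the cut, not the story world → non-diegetic.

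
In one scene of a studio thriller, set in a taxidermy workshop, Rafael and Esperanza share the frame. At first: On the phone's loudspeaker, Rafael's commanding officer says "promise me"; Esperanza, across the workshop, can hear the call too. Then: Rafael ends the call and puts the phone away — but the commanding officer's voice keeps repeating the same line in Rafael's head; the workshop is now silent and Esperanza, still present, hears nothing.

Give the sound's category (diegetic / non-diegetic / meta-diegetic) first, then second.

diegetic, meta-diegetic

First: the loudspeaker is an in-world source; both Rafael and Esperanza hear the call → diegetic.
Second: with the phone off, the voice continues only as Rafael's private mental replay — Esperanza can't hear it → meta-diegetic.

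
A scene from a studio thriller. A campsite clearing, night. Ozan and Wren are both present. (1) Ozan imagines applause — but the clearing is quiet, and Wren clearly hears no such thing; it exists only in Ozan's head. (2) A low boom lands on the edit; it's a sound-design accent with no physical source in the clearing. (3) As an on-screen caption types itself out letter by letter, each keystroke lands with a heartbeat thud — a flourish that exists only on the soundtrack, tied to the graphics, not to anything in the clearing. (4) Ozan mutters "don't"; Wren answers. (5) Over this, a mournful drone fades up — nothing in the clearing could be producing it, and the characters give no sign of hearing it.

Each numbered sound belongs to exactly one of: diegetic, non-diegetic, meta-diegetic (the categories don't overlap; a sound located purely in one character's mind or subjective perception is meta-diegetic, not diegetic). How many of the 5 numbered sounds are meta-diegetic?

1

(1) Ozan alone 'hears' it — an imagined sound, not present in the space → meta-diegetic.
Sound (2): nothing in the scene produces it; it's an accent added for the audience, so non-diegetic.
(3) it accompanies on-screen graphics, not anything inside the story world → non-diegetic.
Sound (4): Ozan is a character speaking aloud in the scene, so diegetic.
(5) nothing in the clearing produces it and the characters don't hear it — pure soundtrack → non-diegetic.
Meta-diegetic: (1) — that's 1.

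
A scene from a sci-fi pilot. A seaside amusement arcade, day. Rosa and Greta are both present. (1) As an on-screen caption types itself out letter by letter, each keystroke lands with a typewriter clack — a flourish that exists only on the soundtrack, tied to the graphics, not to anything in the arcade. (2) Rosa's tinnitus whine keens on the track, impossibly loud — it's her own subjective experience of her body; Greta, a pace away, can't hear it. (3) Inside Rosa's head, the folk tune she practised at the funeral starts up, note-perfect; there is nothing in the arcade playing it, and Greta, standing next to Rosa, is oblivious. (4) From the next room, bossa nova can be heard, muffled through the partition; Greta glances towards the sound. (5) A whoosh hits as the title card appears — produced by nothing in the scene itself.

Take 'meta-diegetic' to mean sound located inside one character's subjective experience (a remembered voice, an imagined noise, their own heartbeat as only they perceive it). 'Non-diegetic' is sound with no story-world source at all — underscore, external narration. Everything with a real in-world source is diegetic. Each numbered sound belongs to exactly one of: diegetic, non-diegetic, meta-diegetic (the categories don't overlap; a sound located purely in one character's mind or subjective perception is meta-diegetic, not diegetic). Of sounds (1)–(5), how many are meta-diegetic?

Sound (1): it accompanies on-screen graphics, not anything inside the story world, so non-diegetic.
(2) is meta-diegetic: it's Rosa's internal bodily sensation rendered as sound; only Rosa 'hears' it.
(3) is meta-diegetic: the music is a memory playing inside Rosa's mind alone; no real-world source, Greta can't hear it.
(4) is diegetic: it's coming from the next room — a location within the story world — and Greta reacts.
(5) it's a sound-design accent with no in-world source; no one in the scene can hear it → non-diegetic.
So 2 of the 5 are meta-diegetic: (2), (3).

2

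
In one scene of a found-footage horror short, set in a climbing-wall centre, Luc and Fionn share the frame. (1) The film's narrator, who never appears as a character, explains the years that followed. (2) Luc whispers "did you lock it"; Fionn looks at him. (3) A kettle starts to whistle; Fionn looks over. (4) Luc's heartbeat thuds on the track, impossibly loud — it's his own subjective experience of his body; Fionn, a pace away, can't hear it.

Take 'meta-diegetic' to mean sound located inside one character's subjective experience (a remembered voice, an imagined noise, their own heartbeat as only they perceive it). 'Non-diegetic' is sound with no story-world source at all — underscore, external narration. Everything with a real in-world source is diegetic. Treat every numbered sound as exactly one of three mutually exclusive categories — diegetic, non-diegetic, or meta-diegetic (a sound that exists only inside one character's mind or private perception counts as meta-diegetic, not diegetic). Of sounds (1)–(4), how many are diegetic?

2

(1) is non-diegetic: the narrator exists outside the story world, addressing only the audience.
(2) on-screen dialogue — Luc speaks and Fionn is there to hear → diegetic.
(3) a kettle is a real object/event in the scene's world → diegetic.
Sound (4): a subjective body sound — Luc's private perception, inaudible to Fionn, so meta-diegetic.
So 2 of the 4 are diegetic: (2), (3).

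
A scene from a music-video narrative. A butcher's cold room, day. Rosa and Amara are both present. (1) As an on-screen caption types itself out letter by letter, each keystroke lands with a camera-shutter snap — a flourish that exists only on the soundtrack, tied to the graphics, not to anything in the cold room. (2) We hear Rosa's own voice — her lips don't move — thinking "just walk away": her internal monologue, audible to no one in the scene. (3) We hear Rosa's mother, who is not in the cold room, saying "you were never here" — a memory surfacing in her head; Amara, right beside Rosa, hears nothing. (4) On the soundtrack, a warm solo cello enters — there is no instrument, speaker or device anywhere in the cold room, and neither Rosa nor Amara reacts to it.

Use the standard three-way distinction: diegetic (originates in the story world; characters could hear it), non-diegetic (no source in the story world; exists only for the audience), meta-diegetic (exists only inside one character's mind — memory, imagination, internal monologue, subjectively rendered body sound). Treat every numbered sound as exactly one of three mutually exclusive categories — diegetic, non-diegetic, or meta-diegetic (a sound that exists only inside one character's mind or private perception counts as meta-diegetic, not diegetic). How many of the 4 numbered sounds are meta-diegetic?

Sound (1): sound married to a title/caption — outside the diegesis by definition, so non-diegetic.
(2) is meta-diegetic: Rosa's thought-voice: a private mental sound no other character can hear.
(3) the voice is a memory playing only inside Rosa's mind; Amara can't hear it → meta-diegetic.
Sound (4): it has no source in the story world and no character can hear it — it's underscore, so non-diegetic.
Meta-diegetic: (2), (3) — that's 2.

2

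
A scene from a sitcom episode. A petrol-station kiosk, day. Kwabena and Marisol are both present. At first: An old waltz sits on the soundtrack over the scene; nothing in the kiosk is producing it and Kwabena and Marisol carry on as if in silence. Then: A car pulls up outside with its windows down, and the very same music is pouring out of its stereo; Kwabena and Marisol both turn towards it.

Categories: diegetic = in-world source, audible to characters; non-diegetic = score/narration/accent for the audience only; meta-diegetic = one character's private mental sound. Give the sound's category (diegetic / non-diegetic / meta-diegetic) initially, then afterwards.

Initially: no in-world source exists and no character can hear it — underscore → non-diegetic.
Afterwards: the car stereo is now a real source in the story world and the characters hear it → diegetic.

non-diegetic, diegetic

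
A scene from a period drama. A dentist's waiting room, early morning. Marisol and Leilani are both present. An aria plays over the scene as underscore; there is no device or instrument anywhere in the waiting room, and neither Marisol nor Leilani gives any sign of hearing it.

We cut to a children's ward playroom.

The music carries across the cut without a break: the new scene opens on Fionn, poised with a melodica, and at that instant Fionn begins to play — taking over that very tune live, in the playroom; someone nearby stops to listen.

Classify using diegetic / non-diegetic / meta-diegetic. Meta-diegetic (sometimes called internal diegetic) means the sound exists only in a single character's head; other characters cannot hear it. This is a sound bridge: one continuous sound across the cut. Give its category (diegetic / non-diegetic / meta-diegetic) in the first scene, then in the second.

Scene one: there's no in-world source anywhere and no character hears it — underscore for the audience only → non-diegetic.
Scene two: from the moment Fionn starts playing, the tune is being performed on a melodica inside the story world and another character hears it → diegetic.

non-diegetic, diegetic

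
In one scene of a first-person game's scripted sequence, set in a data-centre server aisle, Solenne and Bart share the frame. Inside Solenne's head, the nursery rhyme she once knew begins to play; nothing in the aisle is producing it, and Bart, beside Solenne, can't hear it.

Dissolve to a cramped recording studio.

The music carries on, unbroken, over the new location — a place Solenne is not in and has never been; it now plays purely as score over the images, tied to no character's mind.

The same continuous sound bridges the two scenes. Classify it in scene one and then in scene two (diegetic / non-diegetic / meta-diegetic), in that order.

meta-diegetic, non-diegetic

Scene one: the music exists only inside Solenne's mind; Bart can't hear it → meta-diegetic.
Scene two: it's detached from Solenne entirely and plays over unrelated images with no in-world source — conventional underscore → non-diegetic.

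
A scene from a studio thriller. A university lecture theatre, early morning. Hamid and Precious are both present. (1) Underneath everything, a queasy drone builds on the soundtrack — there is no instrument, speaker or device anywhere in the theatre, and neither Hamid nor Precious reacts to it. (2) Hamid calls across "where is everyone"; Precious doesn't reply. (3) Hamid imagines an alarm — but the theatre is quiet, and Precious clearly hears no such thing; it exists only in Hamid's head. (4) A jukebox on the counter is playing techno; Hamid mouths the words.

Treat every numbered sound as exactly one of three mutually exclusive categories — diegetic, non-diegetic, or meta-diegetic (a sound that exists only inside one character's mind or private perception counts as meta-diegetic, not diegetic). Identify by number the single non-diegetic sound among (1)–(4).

1

(1) it has no source in the story world and no character can hear it — it's underscore → non-diegetic.
(2) on-screen dialogue — Hamid speaks and Precious is there to hear → diegetic.
(3) is meta-diegetic: Hamid alone 'hears' it — an imagined sound, not present in the space.
Sound (4): the music comes from an on-screen device that Hamid responds to, so diegetic.
Only (1) is non-diegetic.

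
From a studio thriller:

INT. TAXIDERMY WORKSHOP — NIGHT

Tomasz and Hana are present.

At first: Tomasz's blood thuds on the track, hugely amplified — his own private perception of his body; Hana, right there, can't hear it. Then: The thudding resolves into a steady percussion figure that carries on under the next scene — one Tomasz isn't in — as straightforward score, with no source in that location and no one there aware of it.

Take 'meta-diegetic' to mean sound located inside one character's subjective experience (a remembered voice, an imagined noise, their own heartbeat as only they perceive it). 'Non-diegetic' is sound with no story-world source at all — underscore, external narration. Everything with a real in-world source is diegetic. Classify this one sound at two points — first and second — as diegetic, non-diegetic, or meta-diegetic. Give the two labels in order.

First: it's Tomasz's subjective body sound, inaudible to Hana → meta-diegetic.
Second: detached from Tomasz and playing as sourceless score over a scene he isn't in — for the audience only → non-diegetic.

meta-diegetic, non-diegetic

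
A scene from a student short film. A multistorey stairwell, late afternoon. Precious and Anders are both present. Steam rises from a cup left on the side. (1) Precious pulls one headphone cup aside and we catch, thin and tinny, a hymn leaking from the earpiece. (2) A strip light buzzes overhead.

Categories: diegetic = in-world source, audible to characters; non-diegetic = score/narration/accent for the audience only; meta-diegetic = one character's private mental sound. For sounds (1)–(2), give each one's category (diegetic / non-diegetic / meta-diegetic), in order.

(1) is diegetic: the headphones are an on-screen source.
Sound (2): ambient/room sound belonging to the story's physical space, so diegetic.

diegetic, diegetic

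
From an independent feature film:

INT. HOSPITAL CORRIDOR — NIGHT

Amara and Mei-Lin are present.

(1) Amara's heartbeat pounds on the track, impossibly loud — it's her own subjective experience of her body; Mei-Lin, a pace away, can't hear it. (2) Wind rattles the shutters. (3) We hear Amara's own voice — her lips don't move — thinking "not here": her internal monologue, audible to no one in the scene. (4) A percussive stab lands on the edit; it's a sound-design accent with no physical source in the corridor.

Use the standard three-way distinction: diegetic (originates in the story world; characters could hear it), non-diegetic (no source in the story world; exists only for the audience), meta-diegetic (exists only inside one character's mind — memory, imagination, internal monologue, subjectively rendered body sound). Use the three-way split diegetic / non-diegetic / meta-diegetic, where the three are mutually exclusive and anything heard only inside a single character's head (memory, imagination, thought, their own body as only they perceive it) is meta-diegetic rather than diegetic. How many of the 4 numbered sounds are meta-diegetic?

2

(1) is meta-diegetic: a subjective body sound — Amara's private perception, inaudible to Mei-Lin.
(2) is diegetic: it's the actual ambient sound of the location.
(3) Amara's thought-voice: a private mental sound no other character can hear → meta-diegetic.
(4) it's a sound-design accent with no in-world source; no one in the scene can hear it → non-diegetic.
So 2 of the 4 are meta-diegetic: (1), (3).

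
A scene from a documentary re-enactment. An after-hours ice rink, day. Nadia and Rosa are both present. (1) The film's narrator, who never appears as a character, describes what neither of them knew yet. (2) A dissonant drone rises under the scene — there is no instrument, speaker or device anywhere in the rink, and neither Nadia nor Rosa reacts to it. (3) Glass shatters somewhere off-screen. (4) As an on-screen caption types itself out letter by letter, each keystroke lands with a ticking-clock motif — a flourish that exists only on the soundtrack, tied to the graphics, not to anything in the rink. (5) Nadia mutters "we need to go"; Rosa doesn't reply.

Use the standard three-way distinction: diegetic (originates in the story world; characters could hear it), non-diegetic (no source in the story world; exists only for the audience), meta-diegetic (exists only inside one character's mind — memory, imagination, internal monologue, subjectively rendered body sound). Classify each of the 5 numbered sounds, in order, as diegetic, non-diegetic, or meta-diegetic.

non-diegetic, non-diegetic, diegetic, non-diegetic, diegetic

Sound (1): commentary laid over the scene from outside the fiction, so non-diegetic.
(2) score with no on-screen or off-screen source; it exists for the audience alone → non-diegetic.
Sound (3): glass is a real object/event in the scene's world, so diegetic.
Sound (4): it accompanies on-screen graphics, not anything inside the story world, so non-diegetic.
(5) is diegetic: on-screen dialogue — Nadia speaks and Rosa is there to hear.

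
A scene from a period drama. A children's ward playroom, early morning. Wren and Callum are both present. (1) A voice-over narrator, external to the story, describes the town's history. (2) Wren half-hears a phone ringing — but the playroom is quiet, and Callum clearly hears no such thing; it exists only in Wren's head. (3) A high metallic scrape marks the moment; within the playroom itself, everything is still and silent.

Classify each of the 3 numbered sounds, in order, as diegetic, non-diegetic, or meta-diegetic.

non-diegetic, meta-diegetic, non-diegetic

(1) is non-diegetic: commentary laid over the scene from outside the fiction.
(2) is meta-diegetic: the sound is imagined by Wren; nothing in the story world is producing it and Callum can't hear it.
Sound (3): nothing in the scene produces it; it's an accent added for the audience, so non-diegetic.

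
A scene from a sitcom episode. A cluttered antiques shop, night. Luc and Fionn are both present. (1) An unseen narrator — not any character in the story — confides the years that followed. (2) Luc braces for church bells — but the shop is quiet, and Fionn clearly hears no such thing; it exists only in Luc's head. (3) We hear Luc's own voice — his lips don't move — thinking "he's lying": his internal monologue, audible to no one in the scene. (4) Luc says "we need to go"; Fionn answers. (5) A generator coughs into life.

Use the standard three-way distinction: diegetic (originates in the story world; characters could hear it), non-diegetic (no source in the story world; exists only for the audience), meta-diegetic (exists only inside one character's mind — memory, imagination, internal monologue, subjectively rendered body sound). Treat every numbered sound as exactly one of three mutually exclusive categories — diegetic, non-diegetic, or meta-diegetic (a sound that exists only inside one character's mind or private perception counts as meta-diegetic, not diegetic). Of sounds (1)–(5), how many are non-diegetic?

(1) the narrator exists outside the story world, addressing only the audience → non-diegetic.
Sound (2): the sound is imagined by Luc; nothing in the story world is producing it and Fionn can't hear it, so meta-diegetic.
Sound (3): it's Luc's unspoken thought, heard only by the audience via his subjectivity, so meta-diegetic.
(4) is diegetic: on-screen dialogue — Luc speaks and Fionn is there to hear.
(5) the sound comes from a generator physically present in the location → diegetic.
Non-diegetic: (1) — that's 1.

1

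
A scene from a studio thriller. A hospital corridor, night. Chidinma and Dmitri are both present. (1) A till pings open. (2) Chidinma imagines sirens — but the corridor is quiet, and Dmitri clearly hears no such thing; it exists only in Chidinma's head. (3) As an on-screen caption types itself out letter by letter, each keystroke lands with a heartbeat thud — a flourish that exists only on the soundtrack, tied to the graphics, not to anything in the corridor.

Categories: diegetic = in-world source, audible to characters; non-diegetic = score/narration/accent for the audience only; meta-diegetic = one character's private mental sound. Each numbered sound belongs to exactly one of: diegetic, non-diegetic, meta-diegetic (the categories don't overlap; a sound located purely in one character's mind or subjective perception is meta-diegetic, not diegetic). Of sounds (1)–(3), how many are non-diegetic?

(1) is diegetic: an in-world source (a till); characters could hear it.
Sound (2): subjective to Chidinma: the corridor is silent and Dmitri hears nothing, so meta-diegetic.
(3) sound married to a title/caption — outside the diegesis by definition → non-diegetic.
Non-diegetic: (3) — that's 1.

1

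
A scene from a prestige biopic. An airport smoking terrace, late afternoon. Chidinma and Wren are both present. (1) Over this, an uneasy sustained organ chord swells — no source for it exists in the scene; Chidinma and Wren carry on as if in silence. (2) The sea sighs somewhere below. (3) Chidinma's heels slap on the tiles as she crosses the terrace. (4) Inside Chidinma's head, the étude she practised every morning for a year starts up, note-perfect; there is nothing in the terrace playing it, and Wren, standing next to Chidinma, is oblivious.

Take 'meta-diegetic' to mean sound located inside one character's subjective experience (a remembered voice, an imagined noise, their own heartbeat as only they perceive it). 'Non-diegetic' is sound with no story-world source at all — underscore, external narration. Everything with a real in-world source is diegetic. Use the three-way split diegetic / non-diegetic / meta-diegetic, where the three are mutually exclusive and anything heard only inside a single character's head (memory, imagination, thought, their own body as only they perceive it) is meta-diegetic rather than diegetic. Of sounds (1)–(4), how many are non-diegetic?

1

Sound (1): score with no on-screen or off-screen source; it exists for the audience alone, so non-diegetic.
Sound (2): it's the actual ambient sound of the location, so diegetic.
(3) Chidinma's footsteps are produced in the story world → diegetic.
Sound (4): it lives in Chidinma's subjectivity, not in the terrace, so meta-diegetic.
So 1 of the 4 is non-diegetic: (1).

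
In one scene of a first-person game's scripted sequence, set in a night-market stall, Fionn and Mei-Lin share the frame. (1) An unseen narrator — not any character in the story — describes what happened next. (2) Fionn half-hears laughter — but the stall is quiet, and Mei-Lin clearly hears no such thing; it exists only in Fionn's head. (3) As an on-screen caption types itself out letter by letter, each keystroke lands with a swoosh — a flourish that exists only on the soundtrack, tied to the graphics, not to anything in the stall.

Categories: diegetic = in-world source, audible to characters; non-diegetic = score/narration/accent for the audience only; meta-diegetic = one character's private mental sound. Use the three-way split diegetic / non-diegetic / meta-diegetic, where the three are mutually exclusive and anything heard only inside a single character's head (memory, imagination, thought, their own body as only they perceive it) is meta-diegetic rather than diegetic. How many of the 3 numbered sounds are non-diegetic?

(1) is non-diegetic: the narrator exists outside the story world, addressing only the audience.
(2) subjective to Fionn: the stall is silent and Mei-Lin hears nothing → meta-diegetic.
Sound (3): the caption isn't part of the story world, so neither is the sound tied to it, so non-diegetic.
Non-diegetic: (1), (3) — that's 2.

2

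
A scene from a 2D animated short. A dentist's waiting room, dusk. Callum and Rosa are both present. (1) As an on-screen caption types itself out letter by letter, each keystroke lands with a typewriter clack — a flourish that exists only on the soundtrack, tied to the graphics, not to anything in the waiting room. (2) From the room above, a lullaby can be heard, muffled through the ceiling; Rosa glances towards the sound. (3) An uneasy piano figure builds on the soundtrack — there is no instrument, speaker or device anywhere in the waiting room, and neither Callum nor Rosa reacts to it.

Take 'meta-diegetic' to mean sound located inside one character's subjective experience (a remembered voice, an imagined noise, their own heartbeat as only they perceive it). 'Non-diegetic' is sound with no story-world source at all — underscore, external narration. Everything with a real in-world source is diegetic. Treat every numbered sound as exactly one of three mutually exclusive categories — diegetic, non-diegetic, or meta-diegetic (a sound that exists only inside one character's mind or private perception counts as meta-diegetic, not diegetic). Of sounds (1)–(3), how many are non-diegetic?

(1) is non-diegetic: sound married to a title/caption — outside the diegesis by definition.
(2) is diegetic: the music has an off-screen but real-world source and a character hears it.
(3) is non-diegetic: it has no source in the story world and no character can hear it — it's underscore.
So 2 of the 3 are non-diegetic: (1), (3).

2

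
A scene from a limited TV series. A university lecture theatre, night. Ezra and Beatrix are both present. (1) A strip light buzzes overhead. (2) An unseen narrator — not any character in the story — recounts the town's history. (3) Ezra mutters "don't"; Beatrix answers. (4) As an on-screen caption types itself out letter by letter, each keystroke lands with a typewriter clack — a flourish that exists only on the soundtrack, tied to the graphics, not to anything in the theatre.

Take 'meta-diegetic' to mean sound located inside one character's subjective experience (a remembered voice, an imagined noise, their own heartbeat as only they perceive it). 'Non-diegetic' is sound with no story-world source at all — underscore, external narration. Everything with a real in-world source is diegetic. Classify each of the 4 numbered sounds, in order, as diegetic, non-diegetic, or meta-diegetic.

diegetic, non-diegetic, diegetic, non-diegetic

(1) it's the actual ambient sound of the location → diegetic.
(2) external voice-over — not a character, not heard by anyone in the scene → non-diegetic.
(3) on-screen dialogue — Ezra speaks and Beatrix is there to hear → diegetic.
Sound (4): the caption isn't part of the story world, so neither is the sound tied to it, so non-diegetic.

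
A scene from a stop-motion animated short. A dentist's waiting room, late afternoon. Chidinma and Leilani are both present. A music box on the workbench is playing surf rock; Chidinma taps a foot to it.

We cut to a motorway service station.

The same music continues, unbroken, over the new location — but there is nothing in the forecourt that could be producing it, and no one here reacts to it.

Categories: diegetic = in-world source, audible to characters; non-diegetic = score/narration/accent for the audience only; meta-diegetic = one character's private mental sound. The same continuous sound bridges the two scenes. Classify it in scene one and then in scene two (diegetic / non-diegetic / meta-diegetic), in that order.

diegetic, non-diegetic

Scene one: a music box is an on-screen source and Chidinma reacts to it → diegetic.
Scene two: there is no source in the forecourt and no one hears it — it's now underscore → non-diegetic.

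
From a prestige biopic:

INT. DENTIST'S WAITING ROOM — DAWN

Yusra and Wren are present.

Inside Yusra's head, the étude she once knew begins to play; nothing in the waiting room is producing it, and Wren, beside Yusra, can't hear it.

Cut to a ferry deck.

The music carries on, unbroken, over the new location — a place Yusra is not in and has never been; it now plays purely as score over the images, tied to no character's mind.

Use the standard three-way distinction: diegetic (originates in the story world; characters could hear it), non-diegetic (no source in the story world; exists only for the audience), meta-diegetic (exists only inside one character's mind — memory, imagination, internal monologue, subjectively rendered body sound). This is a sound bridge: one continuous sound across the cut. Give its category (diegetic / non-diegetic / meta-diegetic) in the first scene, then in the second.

meta-diegetic, non-diegetic

Scene one: the music exists only inside Yusra's mind; Wren can't hear it → meta-diegetic.
Scene two: it's detached from Yusra entirely and plays over unrelated images with no in-world source — conventional underscore → non-diegetic.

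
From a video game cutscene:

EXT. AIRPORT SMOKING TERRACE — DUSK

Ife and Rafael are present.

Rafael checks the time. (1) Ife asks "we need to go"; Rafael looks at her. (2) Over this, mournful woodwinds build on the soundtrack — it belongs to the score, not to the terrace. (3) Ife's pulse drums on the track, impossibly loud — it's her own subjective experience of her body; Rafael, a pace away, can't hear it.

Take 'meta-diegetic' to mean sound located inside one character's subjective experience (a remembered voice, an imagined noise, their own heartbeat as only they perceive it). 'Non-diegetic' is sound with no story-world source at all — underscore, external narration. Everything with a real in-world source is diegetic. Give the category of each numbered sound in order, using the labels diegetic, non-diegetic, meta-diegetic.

diegetic, non-diegetic, meta-diegetic

(1) is diegetic: on-screen dialogue — Ife speaks and Rafael is there to hear.
(2) is non-diegetic: nothing in the terrace produces it and the characters don't hear it — pure soundtrack.
Sound (3): point-of-audition from inside Ife's body; not a sound in the room, so meta-diegetic.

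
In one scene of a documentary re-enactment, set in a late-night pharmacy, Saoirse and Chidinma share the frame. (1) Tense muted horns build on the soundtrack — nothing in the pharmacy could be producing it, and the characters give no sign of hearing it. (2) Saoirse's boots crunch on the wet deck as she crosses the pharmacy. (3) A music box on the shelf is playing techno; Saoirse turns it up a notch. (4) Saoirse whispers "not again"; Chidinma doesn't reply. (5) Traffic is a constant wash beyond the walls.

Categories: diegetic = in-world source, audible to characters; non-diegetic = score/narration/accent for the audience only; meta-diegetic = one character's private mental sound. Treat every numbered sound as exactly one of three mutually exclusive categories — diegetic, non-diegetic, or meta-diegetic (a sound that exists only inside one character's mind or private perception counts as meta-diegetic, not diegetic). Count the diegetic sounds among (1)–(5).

Sound (1): nothing in the pharmacy produces it and the characters don't hear it — pure soundtrack, so non-diegetic.
(2) is diegetic: Saoirse's footsteps are produced in the story world.
(3) is diegetic: a music box is a physical source in the scene and Saoirse reacts to it.
(4) Saoirse is a character speaking aloud in the scene → diegetic.
(5) traffic is part of the location's real environment → diegetic.
Diegetic: (2), (3), (4), (5) — that's 4.

4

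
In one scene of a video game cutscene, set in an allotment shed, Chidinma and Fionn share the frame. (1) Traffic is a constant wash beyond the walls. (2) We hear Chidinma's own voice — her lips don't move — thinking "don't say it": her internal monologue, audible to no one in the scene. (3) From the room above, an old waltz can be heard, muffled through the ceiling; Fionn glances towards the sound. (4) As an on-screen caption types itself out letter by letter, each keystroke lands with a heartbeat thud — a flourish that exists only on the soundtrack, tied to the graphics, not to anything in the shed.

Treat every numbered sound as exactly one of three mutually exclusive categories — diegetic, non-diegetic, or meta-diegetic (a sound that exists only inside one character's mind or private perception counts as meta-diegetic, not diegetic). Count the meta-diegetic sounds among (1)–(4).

Sound (1): ambient/room sound belonging to the story's physical space, so diegetic.
(2) is meta-diegetic: internal monologue — inside Chidinma's mind, not spoken into the scene.
Sound (3): off-screen diegetic: the source is out of frame but still in the story's space, so diegetic.
(4) is non-diegetic: it accompanies on-screen graphics, not anything inside the story world.
Meta-diegetic: (2) — that's 1.

1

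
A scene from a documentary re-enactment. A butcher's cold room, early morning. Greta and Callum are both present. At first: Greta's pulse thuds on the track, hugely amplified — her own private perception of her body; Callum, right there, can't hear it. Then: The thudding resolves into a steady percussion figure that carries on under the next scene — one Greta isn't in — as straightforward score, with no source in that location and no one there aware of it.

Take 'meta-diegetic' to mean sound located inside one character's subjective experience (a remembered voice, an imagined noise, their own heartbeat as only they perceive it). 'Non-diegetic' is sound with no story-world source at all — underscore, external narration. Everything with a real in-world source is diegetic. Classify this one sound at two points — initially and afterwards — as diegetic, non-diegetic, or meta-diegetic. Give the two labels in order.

meta-diegetic, non-diegetic

Initially: it's Greta's subjective body sound, inaudible to Callum → meta-diegetic.
Afterwards: detached from Greta and playing as sourceless score over a scene she isn't in — for the audience only → non-diegetic.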